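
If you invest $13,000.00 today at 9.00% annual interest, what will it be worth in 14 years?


Future value formula: FV = PV × (1 + r)^t
FV = $13,000.00 × (1 + 0.09)^14
FV = $13,000.00 × 3.341727
FV = $43,442.45

FV = PV × (1 + r)^t = $43,442.45


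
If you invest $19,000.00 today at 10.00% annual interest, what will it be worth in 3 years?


Future value formula: FV = PV × (1 + r)^t
FV = $19,000.00 × (1 + 0.1)^3
FV = $19,000.00 × 1.331000
FV = $25,289.00

FV = PV × (1 + r)^t = $25,289.00


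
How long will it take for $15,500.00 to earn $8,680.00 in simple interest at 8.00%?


Rearrange the simple interest formula for t:
I = P × r × t  ⇒  t = I / (P × r)
t = $8,680.00 / ($15,500.00 × 0.08)
t = 7

t = I/(P×r) = 7 years


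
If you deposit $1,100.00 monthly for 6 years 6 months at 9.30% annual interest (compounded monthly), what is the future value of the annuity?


Future value of an ordinary annuity: FV = PMT × ((1 + r)^n − 1) / r
Monthly rate r = 0.093/12 = 0.00775, n = 78
FV = $1,100.00 × ((1 + 0.093/12)^78 − 1) / (0.093/12)
FV = $1,100.00 × 106.590497
FV = $117,249.55

FV = PMT × ((1+r)^n - 1)/r = $117,249.55


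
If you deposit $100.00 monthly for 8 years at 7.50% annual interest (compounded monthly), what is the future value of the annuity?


Future value of an ordinary annuity: FV = PMT × ((1 + r)^n − 1) / r
Monthly rate r = 0.075/12 = 0.00625, n = 96
FV = $100.00 × ((1 + 0.075/12)^96 − 1) / (0.075/12)
FV = $100.00 × 130.995147
FV = $13,099.51

FV = PMT × ((1+r)^n - 1)/r = $13,099.51


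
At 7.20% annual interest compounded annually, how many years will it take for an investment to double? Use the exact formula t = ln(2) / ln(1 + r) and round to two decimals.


Doubling condition: (1 + r)^t = 2
Take ln of both sides: t × ln(1 + r) = ln(2)
t = ln(2) / ln(1 + r)
t = 0.693147 / 0.069526
t = 9.97

t = ln(2) / ln(1 + r) = 9.97 years


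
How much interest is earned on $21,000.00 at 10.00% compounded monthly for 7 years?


Compound interest earned = final amount − principal.
A = P(1 + r/n)^(nt) = $21,000.00 × (1 + 0.1/12)^(12 × 7) = $42,166.32
Interest = A − P = $42,166.32 − $21,000.00 = $21,166.32

Interest = A - P = $21,166.32


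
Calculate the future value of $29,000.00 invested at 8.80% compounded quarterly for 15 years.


Compound interest formula: A = P(1 + r/n)^(nt)
A = $29,000.00 × (1 + 0.088/4)^(4 × 15)
Growth factor: (1 + 0.088/4)^60 = 3.6902327
A = $29,000.00 × 3.6902327
A = $107,016.75

A = P(1 + r/n)^(nt) = $107,016.75


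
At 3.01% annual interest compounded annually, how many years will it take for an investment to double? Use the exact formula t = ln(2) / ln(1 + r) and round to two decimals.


Doubling condition: (1 + r)^t = 2
Take ln of both sides: t × ln(1 + r) = ln(2)
t = ln(2) / ln(1 + r)
t = 0.693147 / 0.029656
t = 23.37

t = ln(2) / ln(1 + r) = 23.37 years


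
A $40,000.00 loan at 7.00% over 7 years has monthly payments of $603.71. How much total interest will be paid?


Total paid over the life of the loan = PMT × n.
Total paid = $603.71 × 84 = $50,711.64
Total interest = total paid − principal = $50,711.64 − $40,000.00 = $10,711.64

Total interest = (PMT × n) - PV = $10,711.64


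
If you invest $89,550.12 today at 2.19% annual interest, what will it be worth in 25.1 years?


Future value formula: FV = PV × (1 + r)^t
FV = $89,550.12 × (1 + 0.0219)^25.1
FV = $89,550.12 × 1.7224666
FV = $154,247.09

FV = PV × (1 + r)^t = $154,247.09


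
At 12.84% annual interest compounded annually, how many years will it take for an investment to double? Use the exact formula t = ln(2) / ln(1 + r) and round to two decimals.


Doubling condition: (1 + r)^t = 2
Take ln of both sides: t × ln(1 + r) = ln(2)
t = ln(2) / ln(1 + r)
t = 0.693147 / 0.120801
t = 5.74

t = ln(2) / ln(1 + r) = 5.74 years


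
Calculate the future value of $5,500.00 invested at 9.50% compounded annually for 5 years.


Compound interest formula: A = P(1 + r/n)^(nt)
A = $5,500.00 × (1 + 0.095/1)^(1 × 5)
Growth factor: (1 + 0.095/1)^5 = 1.574239
A = $5,500.00 × 1.574239
A = $8,658.31

A = P(1 + r/n)^(nt) = $8,658.31


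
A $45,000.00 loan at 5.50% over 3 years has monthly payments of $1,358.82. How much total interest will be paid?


Total paid over the life of the loan = PMT × n.
Total paid = $1,358.82 × 36 = $48,917.52
Total interest = total paid − principal = $48,917.52 − $45,000.00 = $3,917.52

Total interest = (PMT × n) - PV = $3,917.52


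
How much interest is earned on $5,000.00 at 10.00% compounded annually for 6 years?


Compound interest earned = final amount − principal.
A = P(1 + r/n)^(nt) = $5,000.00 × (1 + 0.1/1)^(1 × 6) = $8,857.81
Interest = A − P = $8,857.81 − $5,000.00 = $3,857.81

Interest = A - P = $3,857.81


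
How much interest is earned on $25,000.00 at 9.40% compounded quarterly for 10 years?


Compound interest earned = final amount − principal.
A = P(1 + r/n)^(nt) = $25,000.00 × (1 + 0.094/4)^(4 × 10) = $63,307.31
Interest = A − P = $63,307.31 − $25,000.00 = $38,307.31

Interest = A - P = $38,307.31


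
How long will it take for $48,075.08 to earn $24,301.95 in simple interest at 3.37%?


Rearrange the simple interest formula for t:
I = P × r × t  ⇒  t = I / (P × r)
t = $24,301.95 / ($48,075.08 × 0.0337)
t = 15

t = I/(P×r) = 15 years


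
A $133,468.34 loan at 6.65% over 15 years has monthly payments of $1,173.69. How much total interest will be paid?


Total paid over the life of the loan = PMT × n.
Total paid = $1,173.69 × 180 = $211,264.20
Total interest = total paid − principal = $211,264.20 − $133,468.34 = $77,795.86

Total interest = (PMT × n) - PV = $77,795.86


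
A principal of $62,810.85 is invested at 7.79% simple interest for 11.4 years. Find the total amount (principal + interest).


Total amount formula: A = P(1 + rt) = P + P·r·t
Interest: I = P × r × t = $62,810.85 × 0.0779 × 11.4 = $55,779.80
A = P + I = $62,810.85 + $55,779.80 = $118,590.65

A = P + I = P(1 + rt) = $118,590.65


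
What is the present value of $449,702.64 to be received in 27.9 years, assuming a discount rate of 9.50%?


Present value formula: PV = FV / (1 + r)^t
PV = $449,702.64 / (1 + 0.095)^27.9
PV = $449,702.64 / 12.579226
PV = $35,749.63

PV = FV / (1 + r)^t = $35,749.63


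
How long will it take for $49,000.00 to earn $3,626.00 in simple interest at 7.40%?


Rearrange the simple interest formula for t:
I = P × r × t  ⇒  t = I / (P × r)
t = $3,626.00 / ($49,000.00 × 0.074)
t = 1

t = I/(P×r) = 1 year


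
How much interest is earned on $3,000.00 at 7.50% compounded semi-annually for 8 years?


Compound interest earned = final amount − principal.
A = P(1 + r/n)^(nt) = $3,000.00 × (1 + 0.075/2)^(2 × 8) = $5,406.68
Interest = A − P = $5,406.68 − $3,000.00 = $2,406.68

Interest = A - P = $2,406.68


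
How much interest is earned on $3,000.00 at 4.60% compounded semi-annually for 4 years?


Compound interest earned = final amount − principal.
A = P(1 + r/n)^(nt) = $3,000.00 × (1 + 0.046/2)^(2 × 4) = $3,598.54
Interest = A − P = $3,598.54 − $3,000.00 = $598.54

Interest = A - P = $598.54


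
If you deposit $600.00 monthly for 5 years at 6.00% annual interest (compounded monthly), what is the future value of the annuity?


Future value of an ordinary annuity: FV = PMT × ((1 + r)^n − 1) / r
Monthly rate r = 0.06/12 = 0.005, n = 60
FV = $600.00 × ((1 + 0.06/12)^60 − 1) / (0.06/12)
FV = $600.00 × 69.770031
FV = $41,862.02

FV = PMT × ((1+r)^n - 1)/r = $41,862.02


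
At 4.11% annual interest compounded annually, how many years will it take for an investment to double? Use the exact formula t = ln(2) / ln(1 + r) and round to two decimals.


Doubling condition: (1 + r)^t = 2
Take ln of both sides: t × ln(1 + r) = ln(2)
t = ln(2) / ln(1 + r)
t = 0.693147 / 0.040278
t = 17.21

t = ln(2) / ln(1 + r) = 17.21 years


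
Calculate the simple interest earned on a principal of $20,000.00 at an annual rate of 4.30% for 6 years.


Simple interest formula: I = P × r × t
I = $20,000.00 × 0.043 × 6
I = $5,160.00

I = P × r × t = $5,160.00


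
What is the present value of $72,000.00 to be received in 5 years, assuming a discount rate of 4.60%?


Present value formula: PV = FV / (1 + r)^t
PV = $72,000.00 / (1 + 0.046)^5
PV = $72,000.00 / 1.252156
PV = $57,500.82

PV = FV / (1 + r)^t = $57,500.82


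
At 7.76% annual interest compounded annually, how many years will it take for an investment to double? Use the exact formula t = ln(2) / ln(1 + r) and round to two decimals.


Doubling condition: (1 + r)^t = 2
Take ln of both sides: t × ln(1 + r) = ln(2)
t = ln(2) / ln(1 + r)
t = 0.693147 / 0.074736
t = 9.27

t = ln(2) / ln(1 + r) = 9.27 years


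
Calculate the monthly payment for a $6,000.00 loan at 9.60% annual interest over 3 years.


Loan payment formula: PMT = PV × r / (1 − (1 + r)^(−n))
Monthly rate r = 0.096/12 = 0.008, n = 36 months
Denominator: 1 − (1 + 0.096/12)^(−36) = 0.249379
PMT = $6,000.00 × (0.096/12) / 0.249379
PMT = $192.48 per month

PMT = PV × r / (1-(1+r)^(-n)) = $192.48/month


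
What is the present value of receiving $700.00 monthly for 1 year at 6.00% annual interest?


Present value of an ordinary annuity: PV = PMT × (1 − (1 + r)^(−n)) / r
Monthly rate r = 0.06/12 = 0.005, n = 12
PV = $700.00 × (1 − (1 + 0.06/12)^(−12)) / (0.06/12)
PV = $700.00 × 11.618932
PV = $8,133.25

PV = PMT × (1-(1+r)^(-n))/r = $8,133.25


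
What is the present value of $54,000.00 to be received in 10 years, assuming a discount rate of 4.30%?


Present value formula: PV = FV / (1 + r)^t
PV = $54,000.00 / (1 + 0.043)^10
PV = $54,000.00 / 1.523502
PV = $35,444.65

PV = FV / (1 + r)^t = $35,444.65


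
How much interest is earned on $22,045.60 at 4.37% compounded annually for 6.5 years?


Compound interest earned = final amount − principal.
A = P(1 + r/n)^(nt) = $22,045.60 × (1 + 0.0437/1)^(1 × 6.5) = $29,111.45
Interest = A − P = $29,111.45 − $22,045.60 = $7,065.85

Interest = A - P = $7,065.85


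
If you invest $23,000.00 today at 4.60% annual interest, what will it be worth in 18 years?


Future value formula: FV = PV × (1 + r)^t
FV = $23,000.00 × (1 + 0.046)^18
FV = $23,000.00 × 2.2468306
FV = $51,677.10

FV = PV × (1 + r)^t = $51,677.10


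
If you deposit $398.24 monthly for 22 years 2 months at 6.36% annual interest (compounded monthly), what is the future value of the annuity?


Future value of an ordinary annuity: FV = PMT × ((1 + r)^n − 1) / r
Monthly rate r = 0.0636/12 = 0.0053, n = 266
FV = $398.24 × ((1 + 0.0636/12)^266 − 1) / (0.0636/12)
FV = $398.24 × 581.116825
FV = $231,423.96

FV = PMT × ((1+r)^n - 1)/r = $231,423.96


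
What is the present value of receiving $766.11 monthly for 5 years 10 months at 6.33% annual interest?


Present value of an ordinary annuity: PV = PMT × (1 − (1 + r)^(−n)) / r
Monthly rate r = 0.0633/12 = 0.005275, n = 70
PV = $766.11 × (1 − (1 + 0.0633/12)^(−70)) / (0.0633/12)
PV = $766.11 × 58.403080
PV = $44,743.18

PV = PMT × (1-(1+r)^(-n))/r = $44,743.18


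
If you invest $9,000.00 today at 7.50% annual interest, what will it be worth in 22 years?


Future value formula: FV = PV × (1 + r)^t
FV = $9,000.00 × (1 + 0.075)^22
FV = $9,000.00 × 4.908923
FV = $44,180.31

FV = PV × (1 + r)^t = $44,180.31


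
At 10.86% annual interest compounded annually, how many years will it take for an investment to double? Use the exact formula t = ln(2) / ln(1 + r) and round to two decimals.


Doubling condition: (1 + r)^t = 2
Take ln of both sides: t × ln(1 + r) = ln(2)
t = ln(2) / ln(1 + r)
t = 0.693147 / 0.103098
t = 6.72

t = ln(2) / ln(1 + r) = 6.72 years


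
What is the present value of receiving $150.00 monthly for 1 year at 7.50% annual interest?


Present value of an ordinary annuity: PV = PMT × (1 − (1 + r)^(−n)) / r
Monthly rate r = 0.075/12 = 0.00625, n = 12
PV = $150.00 × (1 − (1 + 0.075/12)^(−12)) / (0.075/12)
PV = $150.00 × 11.526392
PV = $1,728.96

PV = PMT × (1-(1+r)^(-n))/r = $1,728.96


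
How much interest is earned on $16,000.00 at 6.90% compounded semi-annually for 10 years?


Compound interest earned = final amount − principal.
A = P(1 + r/n)^(nt) = $16,000.00 × (1 + 0.069/2)^(2 × 10) = $31,530.43
Interest = A − P = $31,530.43 − $16,000.00 = $15,530.43

Interest = A - P = $15,530.43


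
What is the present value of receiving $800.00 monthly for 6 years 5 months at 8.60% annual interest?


Present value of an ordinary annuity: PV = PMT × (1 − (1 + r)^(−n)) / r
Monthly rate r = 0.086/12 ≈ 0.00716667, n = 77
PV = $800.00 × (1 − (1 + 0.086/12)^(−77)) / (0.086/12)
PV = $800.00 × 59.019417
PV = $47,215.53

PV = PMT × (1-(1+r)^(-n))/r = $47,215.53


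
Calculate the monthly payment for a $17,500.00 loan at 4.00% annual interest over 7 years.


Loan payment formula: PMT = PV × r / (1 − (1 + r)^(−n))
Monthly rate r = 0.04/12 ≈ 0.00333333, n = 84 months
Denominator: 1 − (1 + 0.04/12)^(−84) = 0.243864
PMT = $17,500.00 × (0.04/12) / 0.243864
PMT = $239.20 per month

PMT = PV × r / (1-(1+r)^(-n)) = $239.20/month


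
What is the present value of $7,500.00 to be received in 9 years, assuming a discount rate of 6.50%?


Present value formula: PV = FV / (1 + r)^t
PV = $7,500.00 / (1 + 0.065)^9
PV = $7,500.00 / 1.762570
PV = $4,255.15

PV = FV / (1 + r)^t = $4,255.15


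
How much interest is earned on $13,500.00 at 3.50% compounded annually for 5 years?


Compound interest earned = final amount − principal.
A = P(1 + r/n)^(nt) = $13,500.00 × (1 + 0.035/1)^(1 × 5) = $16,033.77
Interest = A − P = $16,033.77 − $13,500.00 = $2,533.77

Interest = A - P = $2,533.77


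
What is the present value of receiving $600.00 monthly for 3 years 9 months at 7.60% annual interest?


Present value of an ordinary annuity: PV = PMT × (1 − (1 + r)^(−n)) / r
Monthly rate r = 0.076/12 ≈ 0.00633333, n = 45
PV = $600.00 × (1 − (1 + 0.076/12)^(−45)) / (0.076/12)
PV = $600.00 × 39.048884
PV = $23,429.33

PV = PMT × (1-(1+r)^(-n))/r = $23,429.33


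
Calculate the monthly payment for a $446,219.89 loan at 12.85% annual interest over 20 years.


Loan payment formula: PMT = PV × r / (1 − (1 + r)^(−n))
Monthly rate r = 0.1285/12 ≈ 0.01070833, n = 240 months
Denominator: 1 − (1 + 0.1285/12)^(−240) = 0.922412
PMT = $446,219.89 × (0.1285/12) / 0.922412
PMT = $5,180.19 per month

PMT = PV × r / (1-(1+r)^(-n)) = $5,180.19/month


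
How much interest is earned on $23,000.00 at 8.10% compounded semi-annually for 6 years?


Compound interest earned = final amount − principal.
A = P(1 + r/n)^(nt) = $23,000.00 × (1 + 0.081/2)^(2 × 6) = $37,036.75
Interest = A − P = $37,036.75 − $23,000.00 = $14,036.75

Interest = A - P = $14,036.75


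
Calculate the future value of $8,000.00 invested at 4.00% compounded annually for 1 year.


Compound interest formula: A = P(1 + r/n)^(nt)
A = $8,000.00 × (1 + 0.04/1)^(1 × 1)
Growth factor: (1 + 0.04/1)^1 = 1.040000
A = $8,000.00 × 1.040000
A = $8,320.00

A = P(1 + r/n)^(nt) = $8,320.00


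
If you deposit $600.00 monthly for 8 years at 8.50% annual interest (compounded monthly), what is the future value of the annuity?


Future value of an ordinary annuity: FV = PMT × ((1 + r)^n − 1) / r
Monthly rate r = 0.085/12 ≈ 0.00708333, n = 96
FV = $600.00 × ((1 + 0.085/12)^96 − 1) / (0.085/12)
FV = $600.00 × 136.821455
FV = $82,092.87

FV = PMT × ((1+r)^n - 1)/r = $82,092.87


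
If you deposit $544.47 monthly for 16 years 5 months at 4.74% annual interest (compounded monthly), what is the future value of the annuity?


Future value of an ordinary annuity: FV = PMT × ((1 + r)^n − 1) / r
Monthly rate r = 0.0474/12 = 0.00395, n = 197
FV = $544.47 × ((1 + 0.0474/12)^197 − 1) / (0.0474/12)
FV = $544.47 × 297.241829
FV = $161,839.26

FV = PMT × ((1+r)^n - 1)/r = $161,839.26


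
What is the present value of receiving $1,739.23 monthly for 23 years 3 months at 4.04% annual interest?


Present value of an ordinary annuity: PV = PMT × (1 − (1 + r)^(−n)) / r
Monthly rate r = 0.0404/12 ≈ 0.00336667, n = 279
PV = $1,739.23 × (1 − (1 + 0.0404/12)^(−279)) / (0.0404/12)
PV = $1,739.23 × 180.7370646
PV = $314,343.32

PV = PMT × (1-(1+r)^(-n))/r = $314,343.32


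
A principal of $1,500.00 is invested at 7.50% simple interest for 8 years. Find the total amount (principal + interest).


Total amount formula: A = P(1 + rt) = P + P·r·t
Interest: I = P × r × t = $1,500.00 × 0.075 × 8 = $900.00
A = P + I = $1,500.00 + $900.00 = $2,400.00

A = P + I = P(1 + rt) = $2,400.00


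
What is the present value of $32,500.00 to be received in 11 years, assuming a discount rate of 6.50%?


Present value formula: PV = FV / (1 + r)^t
PV = $32,500.00 / (1 + 0.065)^11
PV = $32,500.00 / 1.999151
PV = $16,256.90

PV = FV / (1 + r)^t = $16,256.90


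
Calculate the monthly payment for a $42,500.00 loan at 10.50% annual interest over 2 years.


Loan payment formula: PMT = PV × r / (1 − (1 + r)^(−n))
Monthly rate r = 0.105/12 = 0.00875, n = 24 months
Denominator: 1 − (1 + 0.105/12)^(−24) = 0.188675
PMT = $42,500.00 × (0.105/12) / 0.188675
PMT = $1,970.98 per month

PMT = PV × r / (1-(1+r)^(-n)) = $1,970.98/month


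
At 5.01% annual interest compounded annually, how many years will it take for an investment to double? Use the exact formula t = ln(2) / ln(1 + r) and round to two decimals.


Doubling condition: (1 + r)^t = 2
Take ln of both sides: t × ln(1 + r) = ln(2)
t = ln(2) / ln(1 + r)
t = 0.693147 / 0.048885
t = 14.18

t = ln(2) / ln(1 + r) = 14.18 years


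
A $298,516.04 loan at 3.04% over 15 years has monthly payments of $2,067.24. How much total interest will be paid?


Total paid over the life of the loan = PMT × n.
Total paid = $2,067.24 × 180 = $372,103.20
Total interest = total paid − principal = $372,103.20 − $298,516.04 = $73,587.16

Total interest = (PMT × n) - PV = $73,587.16


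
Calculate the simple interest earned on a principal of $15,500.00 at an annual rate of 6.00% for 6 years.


Simple interest formula: I = P × r × t
I = $15,500.00 × 0.06 × 6
I = $5,580.00

I = P × r × t = $5,580.00


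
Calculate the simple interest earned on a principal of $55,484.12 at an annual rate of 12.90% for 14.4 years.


Simple interest formula: I = P × r × t
I = $55,484.12 × 0.129 × 14.4
I = $103,067.30

I = P × r × t = $103,067.30


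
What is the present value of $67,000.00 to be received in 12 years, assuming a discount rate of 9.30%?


Present value formula: PV = FV / (1 + r)^t
PV = $67,000.00 / (1 + 0.093)^12
PV = $67,000.00 / 2.906979
PV = $23,047.98

PV = FV / (1 + r)^t = $23,047.98


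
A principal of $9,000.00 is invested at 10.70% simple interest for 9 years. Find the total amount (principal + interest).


Total amount formula: A = P(1 + rt) = P + P·r·t
Interest: I = P × r × t = $9,000.00 × 0.107 × 9 = $8,667.00
A = P + I = $9,000.00 + $8,667.00 = $17,667.00

A = P + I = P(1 + rt) = $17,667.00


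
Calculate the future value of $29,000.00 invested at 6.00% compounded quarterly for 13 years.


Compound interest formula: A = P(1 + r/n)^(nt)
A = $29,000.00 × (1 + 0.06/4)^(4 × 13)
Growth factor: (1 + 0.06/4)^52 = 2.1688734
A = $29,000.00 × 2.1688734
A = $62,897.33

A = P(1 + r/n)^(nt) = $62,897.33


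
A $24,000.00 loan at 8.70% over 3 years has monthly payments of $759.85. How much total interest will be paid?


Total paid over the life of the loan = PMT × n.
Total paid = $759.85 × 36 = $27,354.60
Total interest = total paid − principal = $27,354.60 − $24,000.00 = $3,354.60

Total interest = (PMT × n) - PV = $3,354.60


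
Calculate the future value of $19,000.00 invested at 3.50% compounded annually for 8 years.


Compound interest formula: A = P(1 + r/n)^(nt)
A = $19,000.00 × (1 + 0.035/1)^(1 × 8)
Growth factor: (1 + 0.035/1)^8 = 1.316809
A = $19,000.00 × 1.316809
A = $25,019.37

A = P(1 + r/n)^(nt) = $25,019.37


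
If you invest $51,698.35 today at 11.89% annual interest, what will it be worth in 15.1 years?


Future value formula: FV = PV × (1 + r)^t
FV = $51,698.35 × (1 + 0.1189)^15.1
FV = $51,698.35 × 5.4544157
FV = $281,984.29

FV = PV × (1 + r)^t = $281,984.29


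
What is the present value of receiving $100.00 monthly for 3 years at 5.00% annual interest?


Present value of an ordinary annuity: PV = PMT × (1 − (1 + r)^(−n)) / r
Monthly rate r = 0.05/12 ≈ 0.00416667, n = 36
PV = $100.00 × (1 − (1 + 0.05/12)^(−36)) / (0.05/12)
PV = $100.00 × 33.365701
PV = $3,336.57

PV = PMT × (1-(1+r)^(-n))/r = $3,336.57


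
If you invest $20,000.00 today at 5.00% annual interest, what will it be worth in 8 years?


Future value formula: FV = PV × (1 + r)^t
FV = $20,000.00 × (1 + 0.05)^8
FV = $20,000.00 × 1.4774554
FV = $29,549.11

FV = PV × (1 + r)^t = $29,549.11


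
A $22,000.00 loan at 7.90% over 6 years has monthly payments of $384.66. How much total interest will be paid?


Total paid over the life of the loan = PMT × n.
Total paid = $384.66 × 72 = $27,695.52
Total interest = total paid − principal = $27,695.52 − $22,000.00 = $5,695.52

Total interest = (PMT × n) - PV = $5,695.52


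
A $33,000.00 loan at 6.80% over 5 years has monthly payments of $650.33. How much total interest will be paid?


Total paid over the life of the loan = PMT × n.
Total paid = $650.33 × 60 = $39,019.80
Total interest = total paid − principal = $39,019.80 − $33,000.00 = $6,019.80

Total interest = (PMT × n) - PV = $6,019.80


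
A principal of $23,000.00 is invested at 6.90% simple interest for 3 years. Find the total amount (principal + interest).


Total amount formula: A = P(1 + rt) = P + P·r·t
Interest: I = P × r × t = $23,000.00 × 0.069 × 3 = $4,761.00
A = P + I = $23,000.00 + $4,761.00 = $27,761.00

A = P + I = P(1 + rt) = $27,761.00


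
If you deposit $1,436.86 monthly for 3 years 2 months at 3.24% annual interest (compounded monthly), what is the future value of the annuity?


Future value of an ordinary annuity: FV = PMT × ((1 + r)^n − 1) / r
Monthly rate r = 0.0324/12 = 0.0027, n = 38
FV = $1,436.86 × ((1 + 0.0324/12)^38 − 1) / (0.0324/12)
FV = $1,436.86 × 39.9610784
FV = $57,418.48

FV = PMT × ((1+r)^n - 1)/r = $57,418.48


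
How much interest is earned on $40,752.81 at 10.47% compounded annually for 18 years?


Compound interest earned = final amount − principal.
A = P(1 + r/n)^(nt) = $40,752.81 × (1 + 0.1047/1)^(1 × 18) = $244,656.03
Interest = A − P = $244,656.03 − $40,752.81 = $203,903.22

Interest = A - P = $203,903.22


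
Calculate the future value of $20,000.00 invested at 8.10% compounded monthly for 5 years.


Compound interest formula: A = P(1 + r/n)^(nt)
A = $20,000.00 × (1 + 0.081/12)^(12 × 5)
Growth factor: (1 + 0.081/12)^60 = 1.4972637
A = $20,000.00 × 1.4972637
A = $29,945.27

A = P(1 + r/n)^(nt) = $29,945.27


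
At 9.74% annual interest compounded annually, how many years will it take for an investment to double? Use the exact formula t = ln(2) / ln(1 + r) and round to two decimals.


Doubling condition: (1 + r)^t = 2
Take ln of both sides: t × ln(1 + r) = ln(2)
t = ln(2) / ln(1 + r)
t = 0.693147 / 0.092944
t = 7.46

t = ln(2) / ln(1 + r) = 7.46 years


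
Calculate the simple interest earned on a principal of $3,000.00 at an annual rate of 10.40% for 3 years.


Simple interest formula: I = P × r × t
I = $3,000.00 × 0.104 × 3
I = $936.00

I = P × r × t = $936.00


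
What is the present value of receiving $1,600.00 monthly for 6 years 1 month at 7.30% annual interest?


Present value of an ordinary annuity: PV = PMT × (1 − (1 + r)^(−n)) / r
Monthly rate r = 0.073/12 ≈ 0.00608333, n = 73
PV = $1,600.00 × (1 − (1 + 0.073/12)^(−73)) / (0.073/12)
PV = $1,600.00 × 58.804037
PV = $94,086.46

PV = PMT × (1-(1+r)^(-n))/r = $94,086.46


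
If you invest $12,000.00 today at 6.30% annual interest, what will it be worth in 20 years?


Future value formula: FV = PV × (1 + r)^t
FV = $12,000.00 × (1 + 0.063)^20
FV = $12,000.00 × 3.3936363
FV = $40,723.64

FV = PV × (1 + r)^t = $40,723.64


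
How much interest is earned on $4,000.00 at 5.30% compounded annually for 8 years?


Compound interest earned = final amount − principal.
A = P(1 + r/n)^(nt) = $4,000.00 × (1 + 0.053/1)^(1 × 8) = $6,046.26
Interest = A − P = $6,046.26 − $4,000.00 = $2,046.26

Interest = A - P = $2,046.26


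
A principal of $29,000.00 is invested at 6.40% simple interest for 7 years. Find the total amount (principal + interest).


Total amount formula: A = P(1 + rt) = P + P·r·t
Interest: I = P × r × t = $29,000.00 × 0.064 × 7 = $12,992.00
A = P + I = $29,000.00 + $12,992.00 = $41,992.00

A = P + I = P(1 + rt) = $41,992.00


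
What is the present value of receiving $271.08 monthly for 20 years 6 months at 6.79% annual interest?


Present value of an ordinary annuity: PV = PMT × (1 − (1 + r)^(−n)) / r
Monthly rate r = 0.0679/12 ≈ 0.00565833, n = 246
PV = $271.08 × (1 − (1 + 0.0679/12)^(−246)) / (0.0679/12)
PV = $271.08 × 132.624339
PV = $35,951.81

PV = PMT × (1-(1+r)^(-n))/r = $35,951.81


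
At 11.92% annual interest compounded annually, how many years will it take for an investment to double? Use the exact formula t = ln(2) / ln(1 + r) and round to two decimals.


Doubling condition: (1 + r)^t = 2
Take ln of both sides: t × ln(1 + r) = ln(2)
t = ln(2) / ln(1 + r)
t = 0.693147 / 0.112614
t = 6.16

t = ln(2) / ln(1 + r) = 6.16 years


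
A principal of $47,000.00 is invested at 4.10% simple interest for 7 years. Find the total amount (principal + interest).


Total amount formula: A = P(1 + rt) = P + P·r·t
Interest: I = P × r × t = $47,000.00 × 0.041 × 7 = $13,489.00
A = P + I = $47,000.00 + $13,489.00 = $60,489.00

A = P + I = P(1 + rt) = $60,489.00


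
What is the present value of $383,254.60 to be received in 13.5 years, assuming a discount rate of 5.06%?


Present value formula: PV = FV / (1 + r)^t
PV = $383,254.60 / (1 + 0.0506)^13.5
PV = $383,254.60 / 1.9471744
PV = $196,826.03

PV = FV / (1 + r)^t = $196,826.03


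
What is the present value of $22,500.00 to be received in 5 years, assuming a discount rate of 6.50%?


Present value formula: PV = FV / (1 + r)^t
PV = $22,500.00 / (1 + 0.065)^5
PV = $22,500.00 / 1.3700867
PV = $16,422.32

PV = FV / (1 + r)^t = $16,422.32


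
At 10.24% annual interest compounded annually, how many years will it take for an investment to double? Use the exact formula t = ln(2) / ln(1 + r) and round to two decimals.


Doubling condition: (1 + r)^t = 2
Take ln of both sides: t × ln(1 + r) = ln(2)
t = ln(2) / ln(1 + r)
t = 0.693147 / 0.097490
t = 7.11

t = ln(2) / ln(1 + r) = 7.11 years


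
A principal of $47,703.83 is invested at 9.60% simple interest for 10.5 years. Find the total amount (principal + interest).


Total amount formula: A = P(1 + rt) = P + P·r·t
Interest: I = P × r × t = $47,703.83 × 0.096 × 10.5 = $48,085.46
A = P + I = $47,703.83 + $48,085.46 = $95,789.29

A = P + I = P(1 + rt) = $95,789.29


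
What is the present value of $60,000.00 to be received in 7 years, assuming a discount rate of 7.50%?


Present value formula: PV = FV / (1 + r)^t
PV = $60,000.00 / (1 + 0.075)^7
PV = $60,000.00 / 1.6590491
PV = $36,165.29

PV = FV / (1 + r)^t = $36,165.29


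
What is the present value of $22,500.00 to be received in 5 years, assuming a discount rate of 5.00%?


Present value formula: PV = FV / (1 + r)^t
PV = $22,500.00 / (1 + 0.05)^5
PV = $22,500.00 / 1.2762816
PV = $17,629.34

PV = FV / (1 + r)^t = $17,629.34


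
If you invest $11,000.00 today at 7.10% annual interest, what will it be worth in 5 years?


Future value formula: FV = PV × (1 + r)^t
FV = $11,000.00 × (1 + 0.071)^5
FV = $11,000.00 × 1.409118
FV = $15,500.30

FV = PV × (1 + r)^t = $15,500.30


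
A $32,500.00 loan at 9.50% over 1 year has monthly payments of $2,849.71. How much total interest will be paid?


Total paid over the life of the loan = PMT × n.
Total paid = $2,849.71 × 12 = $34,196.52
Total interest = total paid − principal = $34,196.52 − $32,500.00 = $1,696.52

Total interest = (PMT × n) - PV = $1,696.52


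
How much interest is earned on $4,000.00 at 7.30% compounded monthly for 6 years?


Compound interest earned = final amount − principal.
A = P(1 + r/n)^(nt) = $4,000.00 × (1 + 0.073/12)^(12 × 6) = $6,190.20
Interest = A − P = $6,190.20 − $4,000.00 = $2,190.20

Interest = A - P = $2,190.20


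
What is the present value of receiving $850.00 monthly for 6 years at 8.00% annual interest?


Present value of an ordinary annuity: PV = PMT × (1 − (1 + r)^(−n)) / r
Monthly rate r = 0.08/12 ≈ 0.00666667, n = 72
PV = $850.00 × (1 − (1 + 0.08/12)^(−72)) / (0.08/12)
PV = $850.00 × 57.034522
PV = $48,479.34

PV = PMT × (1-(1+r)^(-n))/r = $48,479.34


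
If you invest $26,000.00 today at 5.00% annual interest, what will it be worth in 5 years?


Future value formula: FV = PV × (1 + r)^t
FV = $26,000.00 × (1 + 0.05)^5
FV = $26,000.00 × 1.2762816
FV = $33,183.32

FV = PV × (1 + r)^t = $33,183.32


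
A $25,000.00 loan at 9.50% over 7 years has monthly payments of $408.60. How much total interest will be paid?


Total paid over the life of the loan = PMT × n.
Total paid = $408.60 × 84 = $34,322.40
Total interest = total paid − principal = $34,322.40 − $25,000.00 = $9,322.40

Total interest = (PMT × n) - PV = $9,322.40


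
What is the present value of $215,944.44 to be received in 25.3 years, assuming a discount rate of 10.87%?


Present value formula: PV = FV / (1 + r)^t
PV = $215,944.44 / (1 + 0.1087)^25.3
PV = $215,944.44 / 13.608035
PV = $15,868.89

PV = FV / (1 + r)^t = $15,868.89


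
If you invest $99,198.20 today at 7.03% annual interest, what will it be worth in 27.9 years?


Future value formula: FV = PV × (1 + r)^t
FV = $99,198.20 × (1 + 0.0703)^27.9
FV = $99,198.20 × 6.6558597
FV = $660,249.30

FV = PV × (1 + r)^t = $660,249.30


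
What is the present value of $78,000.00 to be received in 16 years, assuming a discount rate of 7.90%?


Present value formula: PV = FV / (1 + r)^t
PV = $78,000.00 / (1 + 0.079)^16
PV = $78,000.00 / 3.375539
PV = $23,107.42

PV = FV / (1 + r)^t = $23,107.42


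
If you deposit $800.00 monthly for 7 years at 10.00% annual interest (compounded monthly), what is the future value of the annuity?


Future value of an ordinary annuity: FV = PMT × ((1 + r)^n − 1) / r
Monthly rate r = 0.1/12 ≈ 0.00833333, n = 84
FV = $800.00 × ((1 + 0.1/12)^84 − 1) / (0.1/12)
FV = $800.00 × 120.950418
FV = $96,760.33

FV = PMT × ((1+r)^n - 1)/r = $96,760.33


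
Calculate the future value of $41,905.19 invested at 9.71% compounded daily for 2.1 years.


Compound interest formula: A = P(1 + r/n)^(nt)
A = $41,905.19 × (1 + 0.0971/365)^(365 × 2.1)
Growth factor: (1 + 0.0971/365)^766.5 = 1.2261545
A = $41,905.19 × 1.2261545
A = $51,382.24

A = P(1 + r/n)^(nt) = $51,382.24


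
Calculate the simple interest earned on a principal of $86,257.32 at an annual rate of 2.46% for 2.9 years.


Simple interest formula: I = P × r × t
I = $86,257.32 × 0.0246 × 2.9
I = $6,153.60

I = P × r × t = $6,153.60


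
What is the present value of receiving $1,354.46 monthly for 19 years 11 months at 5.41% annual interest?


Present value of an ordinary annuity: PV = PMT × (1 − (1 + r)^(−n)) / r
Monthly rate r = 0.0541/12 ≈ 0.00450833, n = 239
PV = $1,354.46 × (1 − (1 + 0.0541/12)^(−239)) / (0.0541/12)
PV = $1,354.46 × 146.113013
PV = $197,904.23

PV = PMT × (1-(1+r)^(-n))/r = $197,904.23


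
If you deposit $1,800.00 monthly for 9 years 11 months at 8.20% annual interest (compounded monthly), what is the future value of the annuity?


Future value of an ordinary annuity: FV = PMT × ((1 + r)^n − 1) / r
Monthly rate r = 0.082/12 ≈ 0.00683333, n = 119
FV = $1,800.00 × ((1 + 0.082/12)^119 − 1) / (0.082/12)
FV = $1,800.00 × 182.752601
FV = $328,954.68

FV = PMT × ((1+r)^n - 1)/r = $328,954.68


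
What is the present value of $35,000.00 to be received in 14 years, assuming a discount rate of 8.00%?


Present value formula: PV = FV / (1 + r)^t
PV = $35,000.00 / (1 + 0.08)^14
PV = $35,000.00 / 2.9371936
PV = $11,916.14

PV = FV / (1 + r)^t = $11,916.14


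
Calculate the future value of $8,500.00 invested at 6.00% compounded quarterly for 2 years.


Compound interest formula: A = P(1 + r/n)^(nt)
A = $8,500.00 × (1 + 0.06/4)^(4 × 2)
Growth factor: (1 + 0.06/4)^8 = 1.126493
A = $8,500.00 × 1.126493
A = $9,575.19

A = P(1 + r/n)^(nt) = $9,575.19


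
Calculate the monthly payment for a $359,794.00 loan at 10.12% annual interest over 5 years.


Loan payment formula: PMT = PV × r / (1 − (1 + r)^(−n))
Monthly rate r = 0.1012/12 ≈ 0.00843333, n = 60 months
Denominator: 1 − (1 + 0.1012/12)^(−60) = 0.395817
PMT = $359,794.00 × (0.1012/12) / 0.395817
PMT = $7,665.82 per month

PMT = PV × r / (1-(1+r)^(-n)) = $7,665.82/month


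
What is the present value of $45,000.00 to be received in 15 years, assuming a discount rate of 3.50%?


Present value formula: PV = FV / (1 + r)^t
PV = $45,000.00 / (1 + 0.035)^15
PV = $45,000.00 / 1.675349
PV = $26,860.08

PV = FV / (1 + r)^t = $26,860.08


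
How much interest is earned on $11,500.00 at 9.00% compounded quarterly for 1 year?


Compound interest earned = final amount − principal.
A = P(1 + r/n)^(nt) = $11,500.00 × (1 + 0.09/4)^(4 × 1) = $12,570.46
Interest = A − P = $12,570.46 − $11,500.00 = $1,070.46

Interest = A - P = $1,070.46


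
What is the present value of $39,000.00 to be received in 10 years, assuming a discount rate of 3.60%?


Present value formula: PV = FV / (1 + r)^t
PV = $39,000.00 / (1 + 0.036)^10
PV = $39,000.00 / 1.424287
PV = $27,382.12

PV = FV / (1 + r)^t = $27,382.12


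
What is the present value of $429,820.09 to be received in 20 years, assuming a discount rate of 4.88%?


Present value formula: PV = FV / (1 + r)^t
PV = $429,820.09 / (1 + 0.0488)^20
PV = $429,820.09 / 2.593305
PV = $165,742.21

PV = FV / (1 + r)^t = $165,742.21


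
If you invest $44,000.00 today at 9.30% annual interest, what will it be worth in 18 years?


Future value formula: FV = PV × (1 + r)^t
FV = $44,000.00 × (1 + 0.093)^18
FV = $44,000.00 × 4.956361
FV = $218,079.88

FV = PV × (1 + r)^t = $218,079.88


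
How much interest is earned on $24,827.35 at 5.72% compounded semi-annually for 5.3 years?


Compound interest earned = final amount − principal.
A = P(1 + r/n)^(nt) = $24,827.35 × (1 + 0.0572/2)^(2 × 5.3) = $33,476.76
Interest = A − P = $33,476.76 − $24,827.35 = $8,649.41

Interest = A - P = $8,649.41


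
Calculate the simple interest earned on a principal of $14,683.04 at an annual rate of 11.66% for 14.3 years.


Simple interest formula: I = P × r × t
I = $14,683.04 × 0.1166 × 14.3
I = $24,482.21

I = P × r × t = $24,482.21


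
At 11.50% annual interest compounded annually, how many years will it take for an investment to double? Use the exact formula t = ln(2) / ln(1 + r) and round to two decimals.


Doubling condition: (1 + r)^t = 2
Take ln of both sides: t × ln(1 + r) = ln(2)
t = ln(2) / ln(1 + r)
t = 0.693147 / 0.108854
t = 6.37

t = ln(2) / ln(1 + r) = 6.37 years


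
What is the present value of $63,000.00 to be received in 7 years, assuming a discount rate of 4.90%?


Present value formula: PV = FV / (1 + r)^t
PV = $63,000.00 / (1 + 0.049)^7
PV = $63,000.00 / 1.3977465
PV = $45,072.55

PV = FV / (1 + r)^t = $45,072.55


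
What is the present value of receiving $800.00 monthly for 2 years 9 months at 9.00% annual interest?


Present value of an ordinary annuity: PV = PMT × (1 − (1 + r)^(−n)) / r
Monthly rate r = 0.09/12 = 0.0075, n = 33
PV = $800.00 × (1 − (1 + 0.09/12)^(−33)) / (0.09/12)
PV = $800.00 × 29.137122
PV = $23,309.70

PV = PMT × (1-(1+r)^(-n))/r = $23,309.70


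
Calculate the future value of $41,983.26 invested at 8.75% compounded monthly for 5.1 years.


Compound interest formula: A = P(1 + r/n)^(nt)
A = $41,983.26 × (1 + 0.0875/12)^(12 × 5.1)
Growth factor: (1 + 0.0875/12)^61.2 = 1.5599143
A = $41,983.26 × 1.5599143
A = $65,490.29

A = P(1 + r/n)^(nt) = $65,490.29


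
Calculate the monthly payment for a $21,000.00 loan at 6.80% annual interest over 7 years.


Loan payment formula: PMT = PV × r / (1 − (1 + r)^(−n))
Monthly rate r = 0.068/12 ≈ 0.00566667, n = 84 months
Denominator: 1 − (1 + 0.068/12)^(−84) = 0.377901
PMT = $21,000.00 × (0.068/12) / 0.377901
PMT = $314.90 per month

PMT = PV × r / (1-(1+r)^(-n)) = $314.90/month


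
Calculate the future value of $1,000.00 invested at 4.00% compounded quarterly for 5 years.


Compound interest formula: A = P(1 + r/n)^(nt)
A = $1,000.00 × (1 + 0.04/4)^(4 × 5)
Growth factor: (1 + 0.04/4)^20 = 1.220190
A = $1,000.00 × 1.220190
A = $1,220.19

A = P(1 + r/n)^(nt) = $1,220.19


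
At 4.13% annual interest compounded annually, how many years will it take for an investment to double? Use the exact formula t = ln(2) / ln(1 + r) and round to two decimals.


Doubling condition: (1 + r)^t = 2
Take ln of both sides: t × ln(1 + r) = ln(2)
t = ln(2) / ln(1 + r)
t = 0.693147 / 0.040470
t = 17.13

t = ln(2) / ln(1 + r) = 17.13 years


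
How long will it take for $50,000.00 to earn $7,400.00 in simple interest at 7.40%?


Rearrange the simple interest formula for t:
I = P × r × t  ⇒  t = I / (P × r)
t = $7,400.00 / ($50,000.00 × 0.074)
t = 2

t = I/(P×r) = 2 years


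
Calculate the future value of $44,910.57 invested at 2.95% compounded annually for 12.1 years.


Compound interest formula: A = P(1 + r/n)^(nt)
A = $44,910.57 × (1 + 0.0295/1)^(1 × 12.1)
Growth factor: (1 + 0.0295/1)^12.1 = 1.4216047
A = $44,910.57 × 1.4216047
A = $63,845.08

A = P(1 + r/n)^(nt) = $63,845.08


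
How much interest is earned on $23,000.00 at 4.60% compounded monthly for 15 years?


Compound interest earned = final amount − principal.
A = P(1 + r/n)^(nt) = $23,000.00 × (1 + 0.046/12)^(12 × 15) = $45,795.01
Interest = A − P = $45,795.01 − $23,000.00 = $22,795.01

Interest = A - P = $22,795.01


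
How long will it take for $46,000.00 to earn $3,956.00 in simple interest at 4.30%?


Rearrange the simple interest formula for t:
I = P × r × t  ⇒  t = I / (P × r)
t = $3,956.00 / ($46,000.00 × 0.043)
t = 2

t = I/(P×r) = 2 years


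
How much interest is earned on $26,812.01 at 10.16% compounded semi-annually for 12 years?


Compound interest earned = final amount − principal.
A = P(1 + r/n)^(nt) = $26,812.01 × (1 + 0.1016/2)^(2 × 12) = $88,066.54
Interest = A − P = $88,066.54 − $26,812.01 = $61,254.53

Interest = A - P = $61,254.53


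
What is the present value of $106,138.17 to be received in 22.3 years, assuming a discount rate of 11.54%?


Present value formula: PV = FV / (1 + r)^t
PV = $106,138.17 / (1 + 0.1154)^22.3
PV = $106,138.17 / 11.4209775
PV = $9,293.26

PV = FV / (1 + r)^t = $9,293.26


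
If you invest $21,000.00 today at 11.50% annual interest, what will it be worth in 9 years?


Future value formula: FV = PV × (1 + r)^t
FV = $21,000.00 × (1 + 0.115)^9
FV = $21,000.00 × 2.6636294
FV = $55,936.22

FV = PV × (1 + r)^t = $55,936.22


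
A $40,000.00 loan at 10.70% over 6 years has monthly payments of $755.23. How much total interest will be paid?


Total paid over the life of the loan = PMT × n.
Total paid = $755.23 × 72 = $54,376.56
Total interest = total paid − principal = $54,376.56 − $40,000.00 = $14,376.56

Total interest = (PMT × n) - PV = $14,376.56
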